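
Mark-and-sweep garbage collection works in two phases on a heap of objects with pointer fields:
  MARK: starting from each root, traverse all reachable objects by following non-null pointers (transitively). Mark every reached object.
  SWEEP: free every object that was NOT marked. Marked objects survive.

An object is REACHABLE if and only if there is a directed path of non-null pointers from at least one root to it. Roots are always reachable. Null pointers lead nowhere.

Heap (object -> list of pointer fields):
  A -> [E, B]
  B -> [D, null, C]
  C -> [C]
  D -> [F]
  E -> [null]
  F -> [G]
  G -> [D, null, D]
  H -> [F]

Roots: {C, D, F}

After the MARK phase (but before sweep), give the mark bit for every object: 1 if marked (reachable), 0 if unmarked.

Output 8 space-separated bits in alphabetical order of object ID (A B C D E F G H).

Roots: C D F
Mark C: refs=C, marked=C
Mark D: refs=F, marked=C D
Mark F: refs=G, marked=C D F
Mark G: refs=D null D, marked=C D F G
Unmarked (collected): A B E H

Answer: 0 0 1 1 0 1 1 0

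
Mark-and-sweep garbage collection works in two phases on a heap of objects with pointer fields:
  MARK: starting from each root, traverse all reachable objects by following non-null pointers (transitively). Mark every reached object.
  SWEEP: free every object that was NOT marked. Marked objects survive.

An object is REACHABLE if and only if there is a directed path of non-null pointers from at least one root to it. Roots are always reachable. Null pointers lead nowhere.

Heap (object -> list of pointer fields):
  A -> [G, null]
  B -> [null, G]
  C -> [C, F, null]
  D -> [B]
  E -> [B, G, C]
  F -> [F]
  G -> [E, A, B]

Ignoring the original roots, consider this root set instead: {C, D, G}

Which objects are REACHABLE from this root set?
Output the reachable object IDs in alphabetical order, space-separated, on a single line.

Answer: A B C D E F G

Derivation:
Roots: C D G
Mark C: refs=C F null, marked=C
Mark D: refs=B, marked=C D
Mark G: refs=E A B, marked=C D G
Mark F: refs=F, marked=C D F G
Mark B: refs=null G, marked=B C D F G
Mark E: refs=B G C, marked=B C D E F G
Mark A: refs=G null, marked=A B C D E F G
Unmarked (collected): (none)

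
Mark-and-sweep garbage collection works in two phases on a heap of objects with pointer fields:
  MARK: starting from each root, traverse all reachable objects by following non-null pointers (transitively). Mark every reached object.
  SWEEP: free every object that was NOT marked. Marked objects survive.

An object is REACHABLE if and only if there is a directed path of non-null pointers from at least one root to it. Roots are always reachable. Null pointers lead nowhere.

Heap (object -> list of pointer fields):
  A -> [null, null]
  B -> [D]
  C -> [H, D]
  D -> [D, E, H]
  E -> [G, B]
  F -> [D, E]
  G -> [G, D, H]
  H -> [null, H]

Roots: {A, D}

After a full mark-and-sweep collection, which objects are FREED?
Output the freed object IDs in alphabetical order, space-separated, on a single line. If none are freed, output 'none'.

Roots: A D
Mark A: refs=null null, marked=A
Mark D: refs=D E H, marked=A D
Mark E: refs=G B, marked=A D E
Mark H: refs=null H, marked=A D E H
Mark G: refs=G D H, marked=A D E G H
Mark B: refs=D, marked=A B D E G H
Unmarked (collected): C F

Answer: C F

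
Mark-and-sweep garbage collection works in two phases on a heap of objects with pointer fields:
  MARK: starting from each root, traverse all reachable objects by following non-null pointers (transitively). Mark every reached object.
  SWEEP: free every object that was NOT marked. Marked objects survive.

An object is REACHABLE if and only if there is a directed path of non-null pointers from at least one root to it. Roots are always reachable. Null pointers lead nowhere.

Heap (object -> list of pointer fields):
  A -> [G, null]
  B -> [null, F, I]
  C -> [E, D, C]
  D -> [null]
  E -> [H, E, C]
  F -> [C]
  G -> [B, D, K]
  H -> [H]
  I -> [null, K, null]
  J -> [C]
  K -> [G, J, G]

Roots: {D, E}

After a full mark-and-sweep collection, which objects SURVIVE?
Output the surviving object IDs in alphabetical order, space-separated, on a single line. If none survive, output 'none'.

Answer: C D E H

Derivation:
Roots: D E
Mark D: refs=null, marked=D
Mark E: refs=H E C, marked=D E
Mark H: refs=H, marked=D E H
Mark C: refs=E D C, marked=C D E H
Unmarked (collected): A B F G I J K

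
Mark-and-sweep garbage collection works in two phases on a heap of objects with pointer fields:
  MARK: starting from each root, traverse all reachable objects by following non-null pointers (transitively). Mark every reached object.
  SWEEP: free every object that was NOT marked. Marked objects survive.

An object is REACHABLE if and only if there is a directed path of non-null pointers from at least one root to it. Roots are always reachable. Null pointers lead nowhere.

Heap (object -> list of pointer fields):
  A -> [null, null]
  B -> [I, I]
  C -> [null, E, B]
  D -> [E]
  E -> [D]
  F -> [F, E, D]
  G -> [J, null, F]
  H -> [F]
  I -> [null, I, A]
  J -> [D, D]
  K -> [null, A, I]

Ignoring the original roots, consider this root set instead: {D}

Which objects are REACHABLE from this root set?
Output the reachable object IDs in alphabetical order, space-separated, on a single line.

Roots: D
Mark D: refs=E, marked=D
Mark E: refs=D, marked=D E
Unmarked (collected): A B C F G H I J K

Answer: D E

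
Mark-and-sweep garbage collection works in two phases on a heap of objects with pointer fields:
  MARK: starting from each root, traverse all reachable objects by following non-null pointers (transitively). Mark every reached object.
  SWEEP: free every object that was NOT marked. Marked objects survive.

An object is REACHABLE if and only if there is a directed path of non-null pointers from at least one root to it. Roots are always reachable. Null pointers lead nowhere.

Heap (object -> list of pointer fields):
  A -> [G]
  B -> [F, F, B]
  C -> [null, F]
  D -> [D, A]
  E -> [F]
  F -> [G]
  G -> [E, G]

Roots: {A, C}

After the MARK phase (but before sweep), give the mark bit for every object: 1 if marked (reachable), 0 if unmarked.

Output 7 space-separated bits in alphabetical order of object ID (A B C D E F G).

Roots: A C
Mark A: refs=G, marked=A
Mark C: refs=null F, marked=A C
Mark G: refs=E G, marked=A C G
Mark F: refs=G, marked=A C F G
Mark E: refs=F, marked=A C E F G
Unmarked (collected): B D

Answer: 1 0 1 0 1 1 1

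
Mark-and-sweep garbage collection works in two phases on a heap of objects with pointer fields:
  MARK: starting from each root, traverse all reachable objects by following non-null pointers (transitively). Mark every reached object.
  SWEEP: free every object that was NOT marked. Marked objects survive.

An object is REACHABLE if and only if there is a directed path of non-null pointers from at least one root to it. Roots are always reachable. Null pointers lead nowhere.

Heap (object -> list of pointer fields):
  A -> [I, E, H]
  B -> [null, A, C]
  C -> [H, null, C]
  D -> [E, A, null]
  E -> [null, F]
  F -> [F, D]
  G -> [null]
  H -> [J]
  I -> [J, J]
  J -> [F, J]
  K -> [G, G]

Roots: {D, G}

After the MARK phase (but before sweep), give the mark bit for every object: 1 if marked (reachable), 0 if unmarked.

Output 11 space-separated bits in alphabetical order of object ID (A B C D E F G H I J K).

Answer: 1 0 0 1 1 1 1 1 1 1 0

Derivation:
Roots: D G
Mark D: refs=E A null, marked=D
Mark G: refs=null, marked=D G
Mark E: refs=null F, marked=D E G
Mark A: refs=I E H, marked=A D E G
Mark F: refs=F D, marked=A D E F G
Mark I: refs=J J, marked=A D E F G I
Mark H: refs=J, marked=A D E F G H I
Mark J: refs=F J, marked=A D E F G H I J
Unmarked (collected): B C K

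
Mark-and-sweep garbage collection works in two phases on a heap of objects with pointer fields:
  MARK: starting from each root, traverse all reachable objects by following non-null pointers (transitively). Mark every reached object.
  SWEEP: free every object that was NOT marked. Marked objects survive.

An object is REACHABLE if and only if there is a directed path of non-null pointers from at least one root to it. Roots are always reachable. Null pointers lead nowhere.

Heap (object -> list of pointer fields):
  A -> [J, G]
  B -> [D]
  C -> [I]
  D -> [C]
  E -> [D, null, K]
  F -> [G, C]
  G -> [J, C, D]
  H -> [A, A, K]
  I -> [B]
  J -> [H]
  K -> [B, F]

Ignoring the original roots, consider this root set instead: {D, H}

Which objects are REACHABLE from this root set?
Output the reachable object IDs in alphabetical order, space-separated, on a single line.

Roots: D H
Mark D: refs=C, marked=D
Mark H: refs=A A K, marked=D H
Mark C: refs=I, marked=C D H
Mark A: refs=J G, marked=A C D H
Mark K: refs=B F, marked=A C D H K
Mark I: refs=B, marked=A C D H I K
Mark J: refs=H, marked=A C D H I J K
Mark G: refs=J C D, marked=A C D G H I J K
Mark B: refs=D, marked=A B C D G H I J K
Mark F: refs=G C, marked=A B C D F G H I J K
Unmarked (collected): E

Answer: A B C D F G H I J K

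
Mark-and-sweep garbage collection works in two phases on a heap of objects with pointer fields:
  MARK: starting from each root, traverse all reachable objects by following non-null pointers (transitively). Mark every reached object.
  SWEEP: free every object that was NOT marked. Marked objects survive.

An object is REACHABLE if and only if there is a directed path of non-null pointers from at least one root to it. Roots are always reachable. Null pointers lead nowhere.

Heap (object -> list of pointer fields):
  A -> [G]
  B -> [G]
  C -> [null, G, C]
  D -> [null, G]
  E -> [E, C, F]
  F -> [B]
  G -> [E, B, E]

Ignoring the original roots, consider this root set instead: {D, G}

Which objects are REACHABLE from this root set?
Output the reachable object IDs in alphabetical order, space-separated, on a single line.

Roots: D G
Mark D: refs=null G, marked=D
Mark G: refs=E B E, marked=D G
Mark E: refs=E C F, marked=D E G
Mark B: refs=G, marked=B D E G
Mark C: refs=null G C, marked=B C D E G
Mark F: refs=B, marked=B C D E F G
Unmarked (collected): A

Answer: B C D E F G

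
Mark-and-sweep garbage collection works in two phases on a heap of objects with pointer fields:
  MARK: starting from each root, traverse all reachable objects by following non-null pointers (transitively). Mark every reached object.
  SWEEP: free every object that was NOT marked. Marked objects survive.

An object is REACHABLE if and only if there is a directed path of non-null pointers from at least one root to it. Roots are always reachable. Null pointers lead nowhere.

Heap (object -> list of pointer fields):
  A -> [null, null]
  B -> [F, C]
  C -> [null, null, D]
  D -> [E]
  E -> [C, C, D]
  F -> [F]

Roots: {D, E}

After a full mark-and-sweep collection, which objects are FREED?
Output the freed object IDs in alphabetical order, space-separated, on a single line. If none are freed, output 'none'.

Answer: A B F

Derivation:
Roots: D E
Mark D: refs=E, marked=D
Mark E: refs=C C D, marked=D E
Mark C: refs=null null D, marked=C D E
Unmarked (collected): A B F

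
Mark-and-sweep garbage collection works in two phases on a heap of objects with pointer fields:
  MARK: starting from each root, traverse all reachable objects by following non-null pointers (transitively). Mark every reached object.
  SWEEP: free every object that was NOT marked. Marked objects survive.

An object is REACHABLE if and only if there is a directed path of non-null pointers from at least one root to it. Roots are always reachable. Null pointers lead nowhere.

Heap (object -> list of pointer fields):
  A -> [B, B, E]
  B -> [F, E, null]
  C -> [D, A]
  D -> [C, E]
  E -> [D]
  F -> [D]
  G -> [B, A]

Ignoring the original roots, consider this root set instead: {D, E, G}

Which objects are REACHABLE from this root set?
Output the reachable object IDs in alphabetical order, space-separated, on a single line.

Answer: A B C D E F G

Derivation:
Roots: D E G
Mark D: refs=C E, marked=D
Mark E: refs=D, marked=D E
Mark G: refs=B A, marked=D E G
Mark C: refs=D A, marked=C D E G
Mark B: refs=F E null, marked=B C D E G
Mark A: refs=B B E, marked=A B C D E G
Mark F: refs=D, marked=A B C D E F G
Unmarked (collected): (none)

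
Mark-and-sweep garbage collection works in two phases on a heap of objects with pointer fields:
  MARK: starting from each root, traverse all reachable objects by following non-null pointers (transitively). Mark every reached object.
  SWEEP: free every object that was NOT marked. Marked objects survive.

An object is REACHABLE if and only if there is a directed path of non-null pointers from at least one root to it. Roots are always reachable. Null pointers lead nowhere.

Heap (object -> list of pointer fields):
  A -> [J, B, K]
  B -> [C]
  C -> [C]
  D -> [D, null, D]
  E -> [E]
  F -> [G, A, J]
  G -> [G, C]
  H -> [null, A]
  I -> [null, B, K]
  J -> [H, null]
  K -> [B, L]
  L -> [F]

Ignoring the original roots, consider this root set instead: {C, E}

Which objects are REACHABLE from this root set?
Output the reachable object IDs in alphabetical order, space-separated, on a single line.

Answer: C E

Derivation:
Roots: C E
Mark C: refs=C, marked=C
Mark E: refs=E, marked=C E
Unmarked (collected): A B D F G H I J K L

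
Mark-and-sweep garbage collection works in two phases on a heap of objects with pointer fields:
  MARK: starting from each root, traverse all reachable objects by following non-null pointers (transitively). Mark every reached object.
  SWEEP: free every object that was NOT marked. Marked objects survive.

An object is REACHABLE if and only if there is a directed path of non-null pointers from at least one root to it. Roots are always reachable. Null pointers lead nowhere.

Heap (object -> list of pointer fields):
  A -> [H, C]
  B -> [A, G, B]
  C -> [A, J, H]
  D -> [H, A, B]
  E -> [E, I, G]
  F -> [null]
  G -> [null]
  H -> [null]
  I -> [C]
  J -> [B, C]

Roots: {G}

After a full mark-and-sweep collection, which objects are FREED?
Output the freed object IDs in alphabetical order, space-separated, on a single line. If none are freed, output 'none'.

Answer: A B C D E F H I J

Derivation:
Roots: G
Mark G: refs=null, marked=G
Unmarked (collected): A B C D E F H I J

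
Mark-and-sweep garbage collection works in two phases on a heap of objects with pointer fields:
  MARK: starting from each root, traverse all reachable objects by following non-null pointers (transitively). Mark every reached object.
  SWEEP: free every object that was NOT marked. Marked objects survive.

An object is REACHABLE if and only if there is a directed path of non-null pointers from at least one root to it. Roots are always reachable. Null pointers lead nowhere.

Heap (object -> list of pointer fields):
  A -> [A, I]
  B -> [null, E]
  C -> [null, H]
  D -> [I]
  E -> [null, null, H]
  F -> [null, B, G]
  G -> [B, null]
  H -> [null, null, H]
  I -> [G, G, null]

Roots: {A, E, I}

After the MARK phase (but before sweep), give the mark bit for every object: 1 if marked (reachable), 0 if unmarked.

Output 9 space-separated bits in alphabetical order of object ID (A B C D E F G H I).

Answer: 1 1 0 0 1 0 1 1 1

Derivation:
Roots: A E I
Mark A: refs=A I, marked=A
Mark E: refs=null null H, marked=A E
Mark I: refs=G G null, marked=A E I
Mark H: refs=null null H, marked=A E H I
Mark G: refs=B null, marked=A E G H I
Mark B: refs=null E, marked=A B E G H I
Unmarked (collected): C D F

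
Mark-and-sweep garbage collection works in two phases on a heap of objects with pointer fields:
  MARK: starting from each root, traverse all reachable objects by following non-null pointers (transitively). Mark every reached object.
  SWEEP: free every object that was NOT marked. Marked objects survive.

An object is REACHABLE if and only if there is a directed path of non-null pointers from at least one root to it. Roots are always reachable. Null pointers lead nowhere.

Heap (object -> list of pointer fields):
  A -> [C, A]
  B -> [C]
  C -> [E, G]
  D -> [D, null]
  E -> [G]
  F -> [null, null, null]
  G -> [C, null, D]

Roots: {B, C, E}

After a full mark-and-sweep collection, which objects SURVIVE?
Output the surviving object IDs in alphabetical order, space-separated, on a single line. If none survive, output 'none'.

Roots: B C E
Mark B: refs=C, marked=B
Mark C: refs=E G, marked=B C
Mark E: refs=G, marked=B C E
Mark G: refs=C null D, marked=B C E G
Mark D: refs=D null, marked=B C D E G
Unmarked (collected): A F

Answer: B C D E G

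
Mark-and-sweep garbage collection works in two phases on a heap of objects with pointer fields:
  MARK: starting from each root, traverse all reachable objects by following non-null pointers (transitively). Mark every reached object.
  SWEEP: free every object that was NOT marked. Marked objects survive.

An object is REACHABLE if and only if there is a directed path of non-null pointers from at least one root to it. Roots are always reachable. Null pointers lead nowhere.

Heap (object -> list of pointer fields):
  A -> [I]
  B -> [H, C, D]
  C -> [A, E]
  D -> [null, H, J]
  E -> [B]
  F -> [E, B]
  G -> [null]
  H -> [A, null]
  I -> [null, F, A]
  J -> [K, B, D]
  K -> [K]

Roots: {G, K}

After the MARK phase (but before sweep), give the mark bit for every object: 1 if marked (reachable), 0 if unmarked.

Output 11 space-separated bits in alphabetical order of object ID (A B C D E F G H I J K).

Answer: 0 0 0 0 0 0 1 0 0 0 1

Derivation:
Roots: G K
Mark G: refs=null, marked=G
Mark K: refs=K, marked=G K
Unmarked (collected): A B C D E F H I J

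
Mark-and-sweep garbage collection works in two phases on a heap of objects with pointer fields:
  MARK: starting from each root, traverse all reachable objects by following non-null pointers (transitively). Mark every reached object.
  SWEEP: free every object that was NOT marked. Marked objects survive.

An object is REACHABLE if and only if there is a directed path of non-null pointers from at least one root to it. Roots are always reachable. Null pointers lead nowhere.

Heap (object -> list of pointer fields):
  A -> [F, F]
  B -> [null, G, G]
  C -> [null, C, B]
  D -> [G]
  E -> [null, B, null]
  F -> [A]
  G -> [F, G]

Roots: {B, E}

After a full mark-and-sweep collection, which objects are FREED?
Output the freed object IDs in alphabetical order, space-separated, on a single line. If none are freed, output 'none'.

Roots: B E
Mark B: refs=null G G, marked=B
Mark E: refs=null B null, marked=B E
Mark G: refs=F G, marked=B E G
Mark F: refs=A, marked=B E F G
Mark A: refs=F F, marked=A B E F G
Unmarked (collected): C D

Answer: C D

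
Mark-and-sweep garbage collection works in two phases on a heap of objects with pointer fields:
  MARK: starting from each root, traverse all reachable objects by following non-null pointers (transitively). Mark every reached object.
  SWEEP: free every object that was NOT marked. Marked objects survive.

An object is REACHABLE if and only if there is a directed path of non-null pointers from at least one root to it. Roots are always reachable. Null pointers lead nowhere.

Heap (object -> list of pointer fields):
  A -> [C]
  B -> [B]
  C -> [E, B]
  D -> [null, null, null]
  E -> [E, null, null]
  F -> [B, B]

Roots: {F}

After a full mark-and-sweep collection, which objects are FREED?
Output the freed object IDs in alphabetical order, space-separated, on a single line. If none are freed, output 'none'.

Roots: F
Mark F: refs=B B, marked=F
Mark B: refs=B, marked=B F
Unmarked (collected): A C D E

Answer: A C D E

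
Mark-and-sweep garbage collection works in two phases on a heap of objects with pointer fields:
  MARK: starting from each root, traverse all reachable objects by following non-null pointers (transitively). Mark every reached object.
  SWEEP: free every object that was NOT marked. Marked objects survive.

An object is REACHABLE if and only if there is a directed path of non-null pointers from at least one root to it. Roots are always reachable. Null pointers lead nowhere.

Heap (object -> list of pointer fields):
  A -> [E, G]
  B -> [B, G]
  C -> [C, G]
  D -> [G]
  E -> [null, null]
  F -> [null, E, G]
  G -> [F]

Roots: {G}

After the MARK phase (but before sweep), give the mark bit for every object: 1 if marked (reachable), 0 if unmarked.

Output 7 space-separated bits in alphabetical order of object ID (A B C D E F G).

Roots: G
Mark G: refs=F, marked=G
Mark F: refs=null E G, marked=F G
Mark E: refs=null null, marked=E F G
Unmarked (collected): A B C D

Answer: 0 0 0 0 1 1 1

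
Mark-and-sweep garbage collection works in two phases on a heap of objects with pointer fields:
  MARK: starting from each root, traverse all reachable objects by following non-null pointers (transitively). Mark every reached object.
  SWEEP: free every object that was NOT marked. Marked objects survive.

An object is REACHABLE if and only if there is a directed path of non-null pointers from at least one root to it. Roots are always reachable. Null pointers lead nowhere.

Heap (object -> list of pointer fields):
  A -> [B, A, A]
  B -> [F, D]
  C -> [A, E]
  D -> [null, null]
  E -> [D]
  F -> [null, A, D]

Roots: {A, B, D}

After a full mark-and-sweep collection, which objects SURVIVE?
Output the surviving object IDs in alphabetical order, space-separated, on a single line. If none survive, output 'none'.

Roots: A B D
Mark A: refs=B A A, marked=A
Mark B: refs=F D, marked=A B
Mark D: refs=null null, marked=A B D
Mark F: refs=null A D, marked=A B D F
Unmarked (collected): C E

Answer: A B D F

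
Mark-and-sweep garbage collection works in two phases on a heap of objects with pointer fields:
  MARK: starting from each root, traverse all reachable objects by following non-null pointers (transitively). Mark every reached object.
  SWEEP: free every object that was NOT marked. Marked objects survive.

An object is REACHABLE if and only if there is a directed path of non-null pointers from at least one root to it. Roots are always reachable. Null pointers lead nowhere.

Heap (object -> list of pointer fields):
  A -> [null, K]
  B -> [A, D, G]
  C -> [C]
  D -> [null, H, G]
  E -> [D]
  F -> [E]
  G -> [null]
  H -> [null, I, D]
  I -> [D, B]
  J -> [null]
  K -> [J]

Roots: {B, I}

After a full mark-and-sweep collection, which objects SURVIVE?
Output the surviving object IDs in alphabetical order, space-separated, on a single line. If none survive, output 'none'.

Answer: A B D G H I J K

Derivation:
Roots: B I
Mark B: refs=A D G, marked=B
Mark I: refs=D B, marked=B I
Mark A: refs=null K, marked=A B I
Mark D: refs=null H G, marked=A B D I
Mark G: refs=null, marked=A B D G I
Mark K: refs=J, marked=A B D G I K
Mark H: refs=null I D, marked=A B D G H I K
Mark J: refs=null, marked=A B D G H I J K
Unmarked (collected): C E F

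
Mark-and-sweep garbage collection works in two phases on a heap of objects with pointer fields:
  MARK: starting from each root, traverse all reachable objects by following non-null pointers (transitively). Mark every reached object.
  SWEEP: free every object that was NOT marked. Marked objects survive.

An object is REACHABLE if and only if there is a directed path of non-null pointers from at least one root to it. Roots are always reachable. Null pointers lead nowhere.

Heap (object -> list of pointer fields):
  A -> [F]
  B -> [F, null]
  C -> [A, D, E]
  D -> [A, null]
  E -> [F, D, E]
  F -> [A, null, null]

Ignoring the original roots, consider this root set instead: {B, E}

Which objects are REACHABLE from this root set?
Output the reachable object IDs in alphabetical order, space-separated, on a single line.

Answer: A B D E F

Derivation:
Roots: B E
Mark B: refs=F null, marked=B
Mark E: refs=F D E, marked=B E
Mark F: refs=A null null, marked=B E F
Mark D: refs=A null, marked=B D E F
Mark A: refs=F, marked=A B D E F
Unmarked (collected): C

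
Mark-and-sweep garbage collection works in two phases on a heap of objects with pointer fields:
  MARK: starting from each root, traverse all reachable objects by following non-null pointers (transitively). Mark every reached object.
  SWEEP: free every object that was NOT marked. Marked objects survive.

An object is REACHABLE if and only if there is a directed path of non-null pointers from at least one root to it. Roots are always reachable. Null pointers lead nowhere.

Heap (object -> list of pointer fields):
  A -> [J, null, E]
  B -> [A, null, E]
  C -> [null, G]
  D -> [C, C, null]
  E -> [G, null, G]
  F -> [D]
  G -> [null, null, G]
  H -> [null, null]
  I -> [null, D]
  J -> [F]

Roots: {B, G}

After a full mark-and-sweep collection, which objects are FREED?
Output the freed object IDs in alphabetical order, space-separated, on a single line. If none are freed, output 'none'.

Roots: B G
Mark B: refs=A null E, marked=B
Mark G: refs=null null G, marked=B G
Mark A: refs=J null E, marked=A B G
Mark E: refs=G null G, marked=A B E G
Mark J: refs=F, marked=A B E G J
Mark F: refs=D, marked=A B E F G J
Mark D: refs=C C null, marked=A B D E F G J
Mark C: refs=null G, marked=A B C D E F G J
Unmarked (collected): H I

Answer: H I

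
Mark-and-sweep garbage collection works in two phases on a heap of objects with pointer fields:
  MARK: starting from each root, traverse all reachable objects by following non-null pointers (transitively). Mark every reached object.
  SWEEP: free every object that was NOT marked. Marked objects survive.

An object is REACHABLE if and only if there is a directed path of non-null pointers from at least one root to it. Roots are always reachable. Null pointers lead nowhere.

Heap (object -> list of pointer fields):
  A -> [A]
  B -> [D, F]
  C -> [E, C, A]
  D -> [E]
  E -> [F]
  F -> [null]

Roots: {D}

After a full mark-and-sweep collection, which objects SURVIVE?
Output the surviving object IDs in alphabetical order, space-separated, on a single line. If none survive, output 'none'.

Answer: D E F

Derivation:
Roots: D
Mark D: refs=E, marked=D
Mark E: refs=F, marked=D E
Mark F: refs=null, marked=D E F
Unmarked (collected): A B C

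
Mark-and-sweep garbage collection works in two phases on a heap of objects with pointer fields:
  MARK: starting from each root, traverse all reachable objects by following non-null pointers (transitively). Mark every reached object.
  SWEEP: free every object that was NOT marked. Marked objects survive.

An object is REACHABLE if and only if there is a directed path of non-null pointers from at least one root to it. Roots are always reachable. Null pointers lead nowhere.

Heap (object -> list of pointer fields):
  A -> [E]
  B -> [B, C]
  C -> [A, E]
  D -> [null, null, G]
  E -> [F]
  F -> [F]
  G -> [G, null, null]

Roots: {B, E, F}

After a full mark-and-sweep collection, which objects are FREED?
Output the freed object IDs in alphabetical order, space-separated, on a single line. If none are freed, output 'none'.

Answer: D G

Derivation:
Roots: B E F
Mark B: refs=B C, marked=B
Mark E: refs=F, marked=B E
Mark F: refs=F, marked=B E F
Mark C: refs=A E, marked=B C E F
Mark A: refs=E, marked=A B C E F
Unmarked (collected): D G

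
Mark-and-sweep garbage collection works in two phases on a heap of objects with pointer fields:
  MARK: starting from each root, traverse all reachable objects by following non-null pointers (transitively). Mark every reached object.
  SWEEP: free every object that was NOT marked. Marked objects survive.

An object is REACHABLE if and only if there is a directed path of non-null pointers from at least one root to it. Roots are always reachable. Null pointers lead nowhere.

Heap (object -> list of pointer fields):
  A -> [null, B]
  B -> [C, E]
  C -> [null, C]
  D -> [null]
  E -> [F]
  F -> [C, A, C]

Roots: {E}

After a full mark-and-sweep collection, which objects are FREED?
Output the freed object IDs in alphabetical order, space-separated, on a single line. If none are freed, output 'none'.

Roots: E
Mark E: refs=F, marked=E
Mark F: refs=C A C, marked=E F
Mark C: refs=null C, marked=C E F
Mark A: refs=null B, marked=A C E F
Mark B: refs=C E, marked=A B C E F
Unmarked (collected): D

Answer: D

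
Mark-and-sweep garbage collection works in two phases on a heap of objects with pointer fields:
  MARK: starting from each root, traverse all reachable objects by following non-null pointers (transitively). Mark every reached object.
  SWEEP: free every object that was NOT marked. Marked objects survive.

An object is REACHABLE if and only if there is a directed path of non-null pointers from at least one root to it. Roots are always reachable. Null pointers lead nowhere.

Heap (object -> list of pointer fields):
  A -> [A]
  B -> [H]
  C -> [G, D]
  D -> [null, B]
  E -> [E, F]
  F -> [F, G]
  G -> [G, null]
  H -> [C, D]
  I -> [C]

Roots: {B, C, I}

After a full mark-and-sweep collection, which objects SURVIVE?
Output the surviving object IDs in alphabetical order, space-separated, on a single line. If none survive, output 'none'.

Roots: B C I
Mark B: refs=H, marked=B
Mark C: refs=G D, marked=B C
Mark I: refs=C, marked=B C I
Mark H: refs=C D, marked=B C H I
Mark G: refs=G null, marked=B C G H I
Mark D: refs=null B, marked=B C D G H I
Unmarked (collected): A E F

Answer: B C D G H I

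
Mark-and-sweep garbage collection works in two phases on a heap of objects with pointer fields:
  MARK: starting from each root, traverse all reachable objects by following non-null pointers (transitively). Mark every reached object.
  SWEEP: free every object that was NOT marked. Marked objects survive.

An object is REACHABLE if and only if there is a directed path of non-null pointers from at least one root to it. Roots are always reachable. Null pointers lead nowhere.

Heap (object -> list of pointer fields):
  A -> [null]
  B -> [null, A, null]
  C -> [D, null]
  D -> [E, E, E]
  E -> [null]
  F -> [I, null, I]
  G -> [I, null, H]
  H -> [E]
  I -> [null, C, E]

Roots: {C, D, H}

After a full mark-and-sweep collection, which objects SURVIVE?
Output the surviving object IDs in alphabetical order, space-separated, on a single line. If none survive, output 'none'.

Roots: C D H
Mark C: refs=D null, marked=C
Mark D: refs=E E E, marked=C D
Mark H: refs=E, marked=C D H
Mark E: refs=null, marked=C D E H
Unmarked (collected): A B F G I

Answer: C D E H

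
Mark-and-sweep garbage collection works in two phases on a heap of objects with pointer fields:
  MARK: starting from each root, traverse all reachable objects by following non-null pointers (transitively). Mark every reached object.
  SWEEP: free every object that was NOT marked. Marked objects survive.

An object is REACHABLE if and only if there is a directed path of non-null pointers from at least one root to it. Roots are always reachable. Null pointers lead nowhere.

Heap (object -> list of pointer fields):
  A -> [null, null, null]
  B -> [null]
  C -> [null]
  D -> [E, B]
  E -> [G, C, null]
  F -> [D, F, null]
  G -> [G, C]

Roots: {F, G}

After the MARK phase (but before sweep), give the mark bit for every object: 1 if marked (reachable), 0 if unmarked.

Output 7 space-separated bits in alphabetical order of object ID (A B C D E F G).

Answer: 0 1 1 1 1 1 1

Derivation:
Roots: F G
Mark F: refs=D F null, marked=F
Mark G: refs=G C, marked=F G
Mark D: refs=E B, marked=D F G
Mark C: refs=null, marked=C D F G
Mark E: refs=G C null, marked=C D E F G
Mark B: refs=null, marked=B C D E F G
Unmarked (collected): A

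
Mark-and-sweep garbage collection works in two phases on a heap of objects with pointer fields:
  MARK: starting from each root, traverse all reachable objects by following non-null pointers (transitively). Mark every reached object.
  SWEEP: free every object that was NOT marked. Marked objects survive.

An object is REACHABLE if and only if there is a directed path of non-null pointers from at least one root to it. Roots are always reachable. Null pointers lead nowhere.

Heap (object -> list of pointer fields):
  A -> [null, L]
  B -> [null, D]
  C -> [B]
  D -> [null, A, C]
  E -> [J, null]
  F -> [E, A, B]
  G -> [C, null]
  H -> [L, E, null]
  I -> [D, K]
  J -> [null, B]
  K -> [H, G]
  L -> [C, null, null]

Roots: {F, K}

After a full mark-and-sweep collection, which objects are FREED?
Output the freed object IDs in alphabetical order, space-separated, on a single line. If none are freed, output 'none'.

Roots: F K
Mark F: refs=E A B, marked=F
Mark K: refs=H G, marked=F K
Mark E: refs=J null, marked=E F K
Mark A: refs=null L, marked=A E F K
Mark B: refs=null D, marked=A B E F K
Mark H: refs=L E null, marked=A B E F H K
Mark G: refs=C null, marked=A B E F G H K
Mark J: refs=null B, marked=A B E F G H J K
Mark L: refs=C null null, marked=A B E F G H J K L
Mark D: refs=null A C, marked=A B D E F G H J K L
Mark C: refs=B, marked=A B C D E F G H J K L
Unmarked (collected): I

Answer: I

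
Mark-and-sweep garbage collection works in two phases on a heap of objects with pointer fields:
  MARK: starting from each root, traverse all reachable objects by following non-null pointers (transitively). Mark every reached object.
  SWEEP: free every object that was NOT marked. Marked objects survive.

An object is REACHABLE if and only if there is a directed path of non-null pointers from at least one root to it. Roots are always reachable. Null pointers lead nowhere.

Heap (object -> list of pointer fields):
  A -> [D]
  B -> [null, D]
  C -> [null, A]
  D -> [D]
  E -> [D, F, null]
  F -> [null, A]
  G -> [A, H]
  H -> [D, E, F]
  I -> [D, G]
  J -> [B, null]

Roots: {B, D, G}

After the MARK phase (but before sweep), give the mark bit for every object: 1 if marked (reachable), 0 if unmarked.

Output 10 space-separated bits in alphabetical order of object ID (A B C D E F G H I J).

Roots: B D G
Mark B: refs=null D, marked=B
Mark D: refs=D, marked=B D
Mark G: refs=A H, marked=B D G
Mark A: refs=D, marked=A B D G
Mark H: refs=D E F, marked=A B D G H
Mark E: refs=D F null, marked=A B D E G H
Mark F: refs=null A, marked=A B D E F G H
Unmarked (collected): C I J

Answer: 1 1 0 1 1 1 1 1 0 0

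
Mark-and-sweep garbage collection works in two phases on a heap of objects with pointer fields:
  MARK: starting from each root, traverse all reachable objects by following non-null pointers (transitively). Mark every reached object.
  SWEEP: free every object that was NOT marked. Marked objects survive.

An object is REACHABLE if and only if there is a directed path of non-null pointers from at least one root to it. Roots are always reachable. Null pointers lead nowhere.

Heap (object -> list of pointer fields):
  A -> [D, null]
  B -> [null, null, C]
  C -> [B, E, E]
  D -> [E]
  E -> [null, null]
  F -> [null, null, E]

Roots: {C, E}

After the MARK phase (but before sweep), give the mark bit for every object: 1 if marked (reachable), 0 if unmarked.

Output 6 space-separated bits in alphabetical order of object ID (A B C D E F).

Roots: C E
Mark C: refs=B E E, marked=C
Mark E: refs=null null, marked=C E
Mark B: refs=null null C, marked=B C E
Unmarked (collected): A D F

Answer: 0 1 1 0 1 0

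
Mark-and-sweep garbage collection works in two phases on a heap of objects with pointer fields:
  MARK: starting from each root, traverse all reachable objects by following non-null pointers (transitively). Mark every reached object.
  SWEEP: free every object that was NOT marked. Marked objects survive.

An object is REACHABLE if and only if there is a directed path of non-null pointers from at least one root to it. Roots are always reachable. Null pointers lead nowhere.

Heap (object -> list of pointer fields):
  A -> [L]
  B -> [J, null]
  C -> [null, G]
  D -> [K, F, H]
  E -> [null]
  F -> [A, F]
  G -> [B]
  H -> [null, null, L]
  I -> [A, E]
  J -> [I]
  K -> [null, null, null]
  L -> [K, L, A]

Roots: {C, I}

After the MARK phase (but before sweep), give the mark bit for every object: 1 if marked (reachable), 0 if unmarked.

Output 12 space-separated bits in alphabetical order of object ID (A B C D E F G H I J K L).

Roots: C I
Mark C: refs=null G, marked=C
Mark I: refs=A E, marked=C I
Mark G: refs=B, marked=C G I
Mark A: refs=L, marked=A C G I
Mark E: refs=null, marked=A C E G I
Mark B: refs=J null, marked=A B C E G I
Mark L: refs=K L A, marked=A B C E G I L
Mark J: refs=I, marked=A B C E G I J L
Mark K: refs=null null null, marked=A B C E G I J K L
Unmarked (collected): D F H

Answer: 1 1 1 0 1 0 1 0 1 1 1 1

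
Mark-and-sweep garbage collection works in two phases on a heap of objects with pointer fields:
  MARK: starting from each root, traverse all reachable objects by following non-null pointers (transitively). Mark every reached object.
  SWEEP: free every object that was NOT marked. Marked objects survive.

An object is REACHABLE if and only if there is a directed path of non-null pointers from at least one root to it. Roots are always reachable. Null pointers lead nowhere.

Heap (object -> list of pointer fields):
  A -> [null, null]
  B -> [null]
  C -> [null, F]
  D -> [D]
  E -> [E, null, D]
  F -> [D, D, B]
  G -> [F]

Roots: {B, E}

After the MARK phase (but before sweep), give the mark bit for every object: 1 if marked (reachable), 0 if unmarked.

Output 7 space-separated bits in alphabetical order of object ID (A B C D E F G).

Answer: 0 1 0 1 1 0 0

Derivation:
Roots: B E
Mark B: refs=null, marked=B
Mark E: refs=E null D, marked=B E
Mark D: refs=D, marked=B D E
Unmarked (collected): A C F G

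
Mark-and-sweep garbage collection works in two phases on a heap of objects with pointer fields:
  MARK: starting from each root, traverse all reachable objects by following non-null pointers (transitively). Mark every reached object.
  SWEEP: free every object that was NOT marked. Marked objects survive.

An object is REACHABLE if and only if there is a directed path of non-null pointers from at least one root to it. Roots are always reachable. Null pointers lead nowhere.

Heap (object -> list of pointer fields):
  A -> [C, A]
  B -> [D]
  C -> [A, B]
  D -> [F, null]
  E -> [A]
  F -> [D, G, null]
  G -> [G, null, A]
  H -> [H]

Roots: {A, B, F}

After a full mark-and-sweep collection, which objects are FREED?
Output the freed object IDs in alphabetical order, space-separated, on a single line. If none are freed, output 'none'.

Answer: E H

Derivation:
Roots: A B F
Mark A: refs=C A, marked=A
Mark B: refs=D, marked=A B
Mark F: refs=D G null, marked=A B F
Mark C: refs=A B, marked=A B C F
Mark D: refs=F null, marked=A B C D F
Mark G: refs=G null A, marked=A B C D F G
Unmarked (collected): E H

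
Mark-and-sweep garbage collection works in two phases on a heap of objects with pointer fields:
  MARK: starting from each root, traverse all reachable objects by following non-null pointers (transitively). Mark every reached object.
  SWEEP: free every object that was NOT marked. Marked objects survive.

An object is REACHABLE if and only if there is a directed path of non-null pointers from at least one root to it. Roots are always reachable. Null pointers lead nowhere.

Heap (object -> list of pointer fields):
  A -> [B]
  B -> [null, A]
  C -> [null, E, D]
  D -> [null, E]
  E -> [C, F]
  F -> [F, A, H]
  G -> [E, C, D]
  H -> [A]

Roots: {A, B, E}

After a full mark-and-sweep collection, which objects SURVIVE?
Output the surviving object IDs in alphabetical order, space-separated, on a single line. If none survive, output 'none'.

Answer: A B C D E F H

Derivation:
Roots: A B E
Mark A: refs=B, marked=A
Mark B: refs=null A, marked=A B
Mark E: refs=C F, marked=A B E
Mark C: refs=null E D, marked=A B C E
Mark F: refs=F A H, marked=A B C E F
Mark D: refs=null E, marked=A B C D E F
Mark H: refs=A, marked=A B C D E F H
Unmarked (collected): G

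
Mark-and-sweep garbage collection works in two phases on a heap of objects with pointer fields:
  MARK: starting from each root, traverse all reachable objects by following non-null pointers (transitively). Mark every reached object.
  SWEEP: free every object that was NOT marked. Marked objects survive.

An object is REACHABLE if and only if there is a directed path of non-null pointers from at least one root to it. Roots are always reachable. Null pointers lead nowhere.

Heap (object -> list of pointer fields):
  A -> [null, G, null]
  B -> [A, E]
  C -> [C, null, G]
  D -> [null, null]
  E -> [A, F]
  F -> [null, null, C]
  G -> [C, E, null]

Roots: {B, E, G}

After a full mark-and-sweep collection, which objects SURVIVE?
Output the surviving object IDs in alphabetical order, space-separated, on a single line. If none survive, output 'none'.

Answer: A B C E F G

Derivation:
Roots: B E G
Mark B: refs=A E, marked=B
Mark E: refs=A F, marked=B E
Mark G: refs=C E null, marked=B E G
Mark A: refs=null G null, marked=A B E G
Mark F: refs=null null C, marked=A B E F G
Mark C: refs=C null G, marked=A B C E F G
Unmarked (collected): D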